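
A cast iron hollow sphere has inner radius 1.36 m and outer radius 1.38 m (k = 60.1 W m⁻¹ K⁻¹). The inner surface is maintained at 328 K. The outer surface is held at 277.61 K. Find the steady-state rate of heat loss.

Q = 4πk·ΔT/(1/r₁ − 1/r₂) = 4π × 60.1 × 50.39 / (1/1.36 − 1/1.38) = 3.57×10^6 W

Q = 3.57×10^6 W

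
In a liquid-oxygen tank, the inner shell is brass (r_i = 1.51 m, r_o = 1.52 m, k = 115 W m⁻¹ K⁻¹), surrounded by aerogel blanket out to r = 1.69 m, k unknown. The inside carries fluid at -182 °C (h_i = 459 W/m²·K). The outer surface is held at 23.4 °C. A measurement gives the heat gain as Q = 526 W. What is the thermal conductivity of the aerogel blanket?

ΣR = ΔT/Q = |-182 − 23.4|/526 = 0.3905 K/W
Known resistances:
  R_conv,in = 1/(4πr²h) = 1/(4π·1.51²·459) = 7.604×10^-5 K/W
  R_brass = (1/1.51 − 1/1.52)/(4πk) = 0.004357/(4π·115) = 3.015×10^-6 K/W
R_aerogel blanket = ΣR − ΣR_known = 0.3905 − 7.905×10^-5 = 0.3904 K/W
(1/r₁−1/r₂)/(4πk) = 0.3904 ⇒ k = 0.06618/(4π·0.3904) = 0.0135 W/m·K

k = 0.0135 W/m·K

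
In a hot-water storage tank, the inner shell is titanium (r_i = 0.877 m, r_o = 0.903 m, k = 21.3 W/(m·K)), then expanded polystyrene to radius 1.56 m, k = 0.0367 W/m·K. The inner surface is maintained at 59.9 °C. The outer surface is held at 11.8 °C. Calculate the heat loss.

Resistance network (inner→outer):
  R_titanium = (1/0.877 − 1/0.903)/(4πk) = 0.03283/(4π·21.3) = 1.227×10^-4 K/W
  R_expanded polystyrene = (1/0.903 − 1/1.56)/(4πk) = 0.4664/(4π·0.0367) = 1.011 K/W
ΣR = 1.227×10^-4 + 1.011 = 1.011 K/W
Q = ΔT/ΣR = (59.9 °C − 11.8 °C)/1.011 = 47.6 W

Q = 47.6 W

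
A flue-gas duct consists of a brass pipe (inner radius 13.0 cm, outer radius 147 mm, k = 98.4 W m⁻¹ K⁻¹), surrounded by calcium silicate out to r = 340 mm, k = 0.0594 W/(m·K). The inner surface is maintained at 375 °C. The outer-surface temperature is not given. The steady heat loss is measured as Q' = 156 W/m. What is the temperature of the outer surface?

Sum the resistances:
  R'_brass = ln(0.147/0.130)/(2πk) = 0.1229/(2π·98.4) = 1.988×10^-4 m·K/W
  R'_calcium silicate = ln(0.340/0.147)/(2πk) = 0.8385/(2π·0.0594) = 2.247 m·K/W
ΣR = 2.247 m·K/W
ΔT = Q'·ΣR = 156 × 2.247 = 350.5 K
Heat flows outward, so T_out = T_in − ΔT = 375 − 350.5 = 24.5 °C

T_out = 24.5 °C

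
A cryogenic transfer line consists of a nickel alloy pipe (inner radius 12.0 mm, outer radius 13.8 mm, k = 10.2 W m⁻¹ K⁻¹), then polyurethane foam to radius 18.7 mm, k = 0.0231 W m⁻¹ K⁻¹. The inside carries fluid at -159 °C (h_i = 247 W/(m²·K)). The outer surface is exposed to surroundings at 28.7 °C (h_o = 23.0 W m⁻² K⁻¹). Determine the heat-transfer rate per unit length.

Treat each layer as a resistance in series:
  R'_conv,in = 1/(2πr h) = 1/(2π·0.0120·247) = 0.05370 m·K/W
  R'_nickel alloy = ln(0.0138/0.0120)/(2πk) = 0.1398/(2π·10.2) = 0.002181 m·K/W
  R'_polyurethane foam = ln(0.0187/0.0138)/(2πk) = 0.3039/(2π·0.0231) = 2.094 m·K/W
  R'_conv,out = 1/(2πr h) = 1/(2π·0.0187·23.0) = 0.3700 m·K/W
ΣR = 0.05370 + 0.002181 + 2.094 + 0.3700 = 2.520 m·K/W
Q' = ΔT/ΣR = (-159 °C − 28.7 °C)/2.520 = -74.5 W/m
(Negative Q' ⇒ heat flows inward; heat gain = 74.5 W/m.)

Q' = 74.5 W/m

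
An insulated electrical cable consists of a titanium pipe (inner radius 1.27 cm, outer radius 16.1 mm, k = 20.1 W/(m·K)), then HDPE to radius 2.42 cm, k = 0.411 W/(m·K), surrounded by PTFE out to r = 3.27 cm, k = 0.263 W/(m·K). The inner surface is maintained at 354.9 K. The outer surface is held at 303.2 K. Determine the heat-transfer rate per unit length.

Q' = 151 W/m

Resistance network (inner→outer):
  R'_titanium = ln(0.0161/0.0127)/(2πk) = 0.2372/(2π·20.1) = 0.001878 m·K/W
  R'_HDPE = ln(0.0242/0.0161)/(2πk) = 0.4075/(2π·0.411) = 0.1578 m·K/W
  R'_PTFE = ln(0.0327/0.0242)/(2πk) = 0.3010/(2π·0.263) = 0.1822 m·K/W
ΣR = 0.001878 + 0.1578 + 0.1822 = 0.3419 m·K/W
Q' = ΔT/ΣR = (354.9 K − 303.2 K)/0.3419 = 151 W/m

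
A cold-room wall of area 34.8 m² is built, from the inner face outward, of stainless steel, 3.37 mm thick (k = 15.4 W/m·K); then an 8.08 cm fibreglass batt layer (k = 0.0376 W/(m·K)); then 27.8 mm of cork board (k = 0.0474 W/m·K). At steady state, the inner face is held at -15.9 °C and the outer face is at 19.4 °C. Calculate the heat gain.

Q = 449 W

Treat each layer as a resistance in series:
  R_stainless steel = L/(kA) = 0.00337/(15.4·34.8) = 6.288×10^-6 K/W
  R_fibreglass batt = L/(kA) = 0.0808/(0.0376·34.8) = 0.06175 K/W
  R_cork board = L/(kA) = 0.0278/(0.0474·34.8) = 0.01685 K/W
ΣR = 6.288×10^-6 + 0.06175 + 0.01685 = 0.07861 K/W
Q = ΔT/ΣR = (-15.9 °C − 19.4 °C)/0.07861 = -449 W
(Negative Q ⇒ heat flows inward; heat gain = 449 W.)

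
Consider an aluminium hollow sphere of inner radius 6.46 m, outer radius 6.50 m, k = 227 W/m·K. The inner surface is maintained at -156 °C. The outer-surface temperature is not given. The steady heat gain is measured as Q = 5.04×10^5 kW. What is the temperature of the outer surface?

T_out = 12.3 °C

Series resistances:
  R_aluminium = (1/6.46 − 1/6.50)/(4πk) = 9.526×10^-4/(4π·227) = 3.339×10^-7 K/W
ΣR = 3.339×10^-7 K/W
ΔT = Q·ΣR = 5.04×10^8 × 3.339×10^-7 = 168.3 K
Heat flows inward, so T_out = T_in + ΔT = -156 + 168.3 = 12.3 °C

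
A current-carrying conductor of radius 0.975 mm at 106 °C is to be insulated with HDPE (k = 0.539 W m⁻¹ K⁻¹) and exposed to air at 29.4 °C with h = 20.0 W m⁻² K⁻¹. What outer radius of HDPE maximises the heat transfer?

r_cr = 2.70 cm

For a cylinder, r_cr = k_ins/h = 0.539/20.0 = 0.0270 m = 2.70 cm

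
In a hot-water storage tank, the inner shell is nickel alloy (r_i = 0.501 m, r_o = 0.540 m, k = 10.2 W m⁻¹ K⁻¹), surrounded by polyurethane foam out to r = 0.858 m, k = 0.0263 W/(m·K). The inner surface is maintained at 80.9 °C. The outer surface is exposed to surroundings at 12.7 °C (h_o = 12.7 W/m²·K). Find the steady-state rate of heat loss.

Series thermal resistances, inner to outer:
  R_nickel alloy = (1/0.501 − 1/0.540)/(4πk) = 0.1442/(4π·10.2) = 0.001125 K/W
  R_polyurethane foam = (1/0.540 − 1/0.858)/(4πk) = 0.6864/(4π·0.0263) = 2.077 K/W
  R_conv,out = 1/(4πr²h) = 1/(4π·0.858²·12.7) = 0.008512 K/W
ΣR = 0.001125 + 2.077 + 0.008512 = 2.087 K/W
Q = ΔT/ΣR = (80.9 °C − 12.7 °C)/2.087 = 32.7 W

Q = 32.7 W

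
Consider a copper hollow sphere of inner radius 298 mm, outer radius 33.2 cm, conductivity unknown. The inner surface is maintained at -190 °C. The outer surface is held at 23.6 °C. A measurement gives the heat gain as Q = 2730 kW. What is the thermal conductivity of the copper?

k = 350 W/m·K

ΣR = ΔT/Q = |-190 − 23.6|/2.73×10^6 = 7.824×10^-5 K/W
(1/r₁−1/r₂)/(4πk) = 7.824×10^-5 ⇒ k = 0.3437/(4π·7.824×10^-5) = 350 W/m·K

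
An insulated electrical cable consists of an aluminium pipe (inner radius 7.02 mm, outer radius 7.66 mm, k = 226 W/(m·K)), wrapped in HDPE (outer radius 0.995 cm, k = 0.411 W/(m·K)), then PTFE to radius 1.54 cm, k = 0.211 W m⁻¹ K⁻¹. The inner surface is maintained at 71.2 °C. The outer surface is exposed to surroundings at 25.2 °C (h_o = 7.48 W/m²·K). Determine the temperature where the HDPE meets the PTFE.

Resistance network (inner→outer):
  R'_aluminium = ln(0.00766/0.00702)/(2πk) = 0.08725/(2π·226) = 6.144×10^-5 m·K/W
  R'_HDPE = ln(0.00995/0.00766)/(2πk) = 0.2616/(2π·0.411) = 0.1013 m·K/W
  R'_PTFE = ln(0.0154/0.00995)/(2πk) = 0.4368/(2π·0.211) = 0.3295 m·K/W
  R'_conv,out = 1/(2πr h) = 1/(2π·0.0154·7.48) = 1.382 m·K/W
ΣR = 6.144×10^-5 + 0.1013 + 0.3295 + 1.382 = 1.813 m·K/W
Q' = ΔT/ΣR = (71.2 °C − 25.2 °C)/1.813 = 25.37 W/m
From the inner boundary to the HDPE/PTFE interface, ΣR_partial = 0.1014 m·K/W.
T_interface = T_in − Q'·ΣR_partial = 71.2 °C − (25.37)(0.1014) = 68.6 °C

T = 68.6 °C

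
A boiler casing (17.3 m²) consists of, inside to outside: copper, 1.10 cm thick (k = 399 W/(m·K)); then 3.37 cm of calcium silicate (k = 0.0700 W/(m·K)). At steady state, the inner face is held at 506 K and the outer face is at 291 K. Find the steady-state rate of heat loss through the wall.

Resistance network (inner→outer):
  R_copper = L/(kA) = 0.0110/(399·17.3) = 1.594×10^-6 K/W
  R_calcium silicate = L/(kA) = 0.0337/(0.0700·17.3) = 0.02783 K/W
ΣR = 1.594×10^-6 + 0.02783 = 0.02783 K/W
Q = ΔT/ΣR = (506 K − 291 K)/0.02783 = 7730 W

Q = 7.73 kW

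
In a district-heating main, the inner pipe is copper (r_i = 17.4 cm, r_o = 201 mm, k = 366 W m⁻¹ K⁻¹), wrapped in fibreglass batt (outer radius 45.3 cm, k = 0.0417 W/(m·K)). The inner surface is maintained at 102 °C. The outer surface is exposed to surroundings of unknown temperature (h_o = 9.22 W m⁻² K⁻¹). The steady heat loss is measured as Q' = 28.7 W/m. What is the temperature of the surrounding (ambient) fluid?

Sum the resistances:
  R'_copper = ln(0.201/0.174)/(2πk) = 0.1442/(2π·366) = 6.273×10^-5 m·K/W
  R'_fibreglass batt = ln(0.453/0.201)/(2πk) = 0.8126/(2π·0.0417) = 3.101 m·K/W
  R'_conv,out = 1/(2πr h) = 1/(2π·0.453·9.22) = 0.03811 m·K/W
ΣR = 3.140 m·K/W
ΔT = Q'·ΣR = 28.7 × 3.140 = 90.12 K
Heat flows outward, so T_out = T_in − ΔT = 102 − 90.12 = 11.9 °C

T_out = 11.9 °C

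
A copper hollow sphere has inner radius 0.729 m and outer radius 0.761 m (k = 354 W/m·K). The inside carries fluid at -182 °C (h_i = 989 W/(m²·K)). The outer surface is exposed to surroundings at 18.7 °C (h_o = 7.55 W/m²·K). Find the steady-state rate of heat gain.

Q = 10900 W

Treat each layer as a resistance in series:
  R_conv,in = 1/(4πr²h) = 1/(4π·0.729²·989) = 1.514×10^-4 K/W
  R_copper = (1/0.729 − 1/0.761)/(4πk) = 0.05768/(4π·354) = 1.297×10^-5 K/W
  R_conv,out = 1/(4πr²h) = 1/(4π·0.761²·7.55) = 0.01820 K/W
ΣR = 1.514×10^-4 + 1.297×10^-5 + 0.01820 = 0.01836 K/W
Q = ΔT/ΣR = (-182 °C − 18.7 °C)/0.01836 = -10900 W
(Negative Q ⇒ heat flows inward; heat gain = 10900 W.)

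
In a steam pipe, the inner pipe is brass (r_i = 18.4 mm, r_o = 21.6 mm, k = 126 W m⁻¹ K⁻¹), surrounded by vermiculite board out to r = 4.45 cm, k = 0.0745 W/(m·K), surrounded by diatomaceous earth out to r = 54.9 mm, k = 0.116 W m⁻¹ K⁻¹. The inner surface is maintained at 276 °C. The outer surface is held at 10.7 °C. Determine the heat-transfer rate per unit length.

Q' = 145 W/m

Series thermal resistances, inner to outer:
  R'_brass = ln(0.0216/0.0184)/(2πk) = 0.1603/(2π·126) = 2.025×10^-4 m·K/W
  R'_vermiculite board = ln(0.0445/0.0216)/(2πk) = 0.7228/(2π·0.0745) = 1.544 m·K/W
  R'_diatomaceous earth = ln(0.0549/0.0445)/(2πk) = 0.2100/(2π·0.116) = 0.2882 m·K/W
ΣR = 2.025×10^-4 + 1.544 + 0.2882 = 1.832 m·K/W
Q' = ΔT/ΣR = (276 °C − 10.7 °C)/1.832 = 145 W/m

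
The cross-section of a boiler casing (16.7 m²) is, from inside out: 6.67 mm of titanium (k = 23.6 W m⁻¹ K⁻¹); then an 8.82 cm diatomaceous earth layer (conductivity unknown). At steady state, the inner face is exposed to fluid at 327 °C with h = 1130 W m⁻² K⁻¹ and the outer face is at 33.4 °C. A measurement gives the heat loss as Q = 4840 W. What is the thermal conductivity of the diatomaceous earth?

k = 0.0872 W/m·K

ΣR = ΔT/Q = |327 − 33.4|/4840 = 0.06066 K/W
Known resistances:
  R_conv,in = 1/(hA) = 1/(1130·16.7) = 5.299×10^-5 K/W
  R_titanium = L/(kA) = 0.00667/(23.6·16.7) = 1.692×10^-5 K/W
R_diatomaceous earth = ΣR − ΣR_known = 0.06066 − 6.991×10^-5 = 0.06059 K/W
L/(kA) = 0.06059 ⇒ k = 0.0882/(0.06059·16.7) = 0.0872 W/m·K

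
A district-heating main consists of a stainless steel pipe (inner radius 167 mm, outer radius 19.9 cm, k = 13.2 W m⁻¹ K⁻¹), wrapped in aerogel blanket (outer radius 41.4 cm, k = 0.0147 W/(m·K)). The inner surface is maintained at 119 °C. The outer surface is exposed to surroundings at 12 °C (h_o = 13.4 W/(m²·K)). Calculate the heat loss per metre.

Resistance network (inner→outer):
  R'_stainless steel = ln(0.199/0.167)/(2πk) = 0.1753/(2π·13.2) = 0.002114 m·K/W
  R'_aerogel blanket = ln(0.414/0.199)/(2πk) = 0.7326/(2π·0.0147) = 7.931 m·K/W
  R'_conv,out = 1/(2πr h) = 1/(2π·0.414·13.4) = 0.02869 m·K/W
ΣR = 0.002114 + 7.931 + 0.02869 = 7.962 m·K/W
Q' = ΔT/ΣR = (119 °C − 12 °C)/7.962 = 13.4 W/m

Q' = 13.4 W/m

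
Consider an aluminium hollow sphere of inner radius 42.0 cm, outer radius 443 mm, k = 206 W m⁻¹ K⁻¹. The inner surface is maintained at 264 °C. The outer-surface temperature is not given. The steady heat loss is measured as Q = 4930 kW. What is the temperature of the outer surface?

T_out = 28.6 °C

Sum the resistances:
  R_aluminium = (1/0.420 − 1/0.443)/(4πk) = 0.1236/(4π·206) = 4.775×10^-5 K/W
ΣR = 4.775×10^-5 K/W
ΔT = Q·ΣR = 4.93×10^6 × 4.775×10^-5 = 235.4 K
Heat flows outward, so T_out = T_in − ΔT = 264 − 235.4 = 28.6 °C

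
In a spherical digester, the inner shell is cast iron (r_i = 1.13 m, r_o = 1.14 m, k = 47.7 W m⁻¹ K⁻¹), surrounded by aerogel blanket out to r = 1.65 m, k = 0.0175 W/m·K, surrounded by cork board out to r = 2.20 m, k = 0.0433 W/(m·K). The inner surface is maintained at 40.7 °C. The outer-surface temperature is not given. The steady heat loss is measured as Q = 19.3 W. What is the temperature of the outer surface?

T_out = 11.5 °C

Sum the resistances:
  R_cast iron = (1/1.13 − 1/1.14)/(4πk) = 0.007763/(4π·47.7) = 1.295×10^-5 K/W
  R_aerogel blanket = (1/1.14 − 1/1.65)/(4πk) = 0.2711/(4π·0.0175) = 1.233 K/W
  R_cork board = (1/1.65 − 1/2.20)/(4πk) = 0.1515/(4π·0.0433) = 0.2785 K/W
ΣR = 1.511 K/W
ΔT = Q·ΣR = 19.3 × 1.511 = 29.16 K
Heat flows outward, so T_out = T_in − ΔT = 40.7 − 29.16 = 11.5 °C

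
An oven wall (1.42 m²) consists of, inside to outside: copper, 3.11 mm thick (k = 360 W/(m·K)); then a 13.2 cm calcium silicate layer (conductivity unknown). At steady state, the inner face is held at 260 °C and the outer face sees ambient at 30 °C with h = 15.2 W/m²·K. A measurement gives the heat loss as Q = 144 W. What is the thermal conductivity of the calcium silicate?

ΣR = ΔT/Q = |260 − 30|/144 = 1.597 K/W
Known resistances:
  R_copper = L/(kA) = 0.00311/(360·1.42) = 6.084×10^-6 K/W
  R_conv,out = 1/(hA) = 1/(15.2·1.42) = 0.04633 K/W
R_calcium silicate = ΣR − ΣR_known = 1.597 − 0.04634 = 1.551 K/W
L/(kA) = 1.551 ⇒ k = 0.132/(1.551·1.42) = 0.0599 W/m·K

k = 0.0599 W/m·K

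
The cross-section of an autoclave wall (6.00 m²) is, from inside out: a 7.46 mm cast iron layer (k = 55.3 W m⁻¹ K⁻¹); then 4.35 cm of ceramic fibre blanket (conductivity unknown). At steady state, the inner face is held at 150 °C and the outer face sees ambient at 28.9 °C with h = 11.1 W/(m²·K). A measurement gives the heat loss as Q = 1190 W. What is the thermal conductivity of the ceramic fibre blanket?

k = 0.0836 W/m·K

ΣR = ΔT/Q = |150 − 28.9|/1190 = 0.1018 K/W
Known resistances:
  R_cast iron = L/(kA) = 0.00746/(55.3·6.00) = 2.248×10^-5 K/W
  R_conv,out = 1/(hA) = 1/(11.1·6.00) = 0.01502 K/W
R_ceramic fibre blanket = ΣR − ΣR_known = 0.1018 − 0.01504 = 0.08676 K/W
L/(kA) = 0.08676 ⇒ k = 0.0435/(0.08676·6.00) = 0.0836 W/m·K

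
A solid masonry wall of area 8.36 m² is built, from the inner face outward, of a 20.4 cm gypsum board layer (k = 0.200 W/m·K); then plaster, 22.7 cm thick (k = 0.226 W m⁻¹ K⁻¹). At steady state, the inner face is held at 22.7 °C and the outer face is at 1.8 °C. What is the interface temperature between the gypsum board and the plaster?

T = 12.2 °C

Series thermal resistances, inner to outer:
  R_gypsum board = L/(kA) = 0.204/(0.200·8.36) = 0.1220 K/W
  R_plaster = L/(kA) = 0.227/(0.226·8.36) = 0.1201 K/W
ΣR = 0.1220 + 0.1201 = 0.2421 K/W
Q = ΔT/ΣR = (22.7 °C − 1.8 °C)/0.2421 = 86.33 W
From the inner boundary to the gypsum board/plaster interface, ΣR_partial = 0.1220 K/W.
T_interface = T_in − Q·ΣR_partial = 22.7 °C − (86.33)(0.1220) = 12.2 °C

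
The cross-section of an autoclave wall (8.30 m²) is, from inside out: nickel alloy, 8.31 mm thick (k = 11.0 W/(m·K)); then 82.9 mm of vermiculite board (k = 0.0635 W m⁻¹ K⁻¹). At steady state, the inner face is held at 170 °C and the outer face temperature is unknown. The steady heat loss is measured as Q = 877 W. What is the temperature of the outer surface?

T_out = 32.0 °C

Sum the resistances:
  R_nickel alloy = L/(kA) = 0.00831/(11.0·8.30) = 9.102×10^-5 K/W
  R_vermiculite board = L/(kA) = 0.0829/(0.0635·8.30) = 0.1573 K/W
ΣR = 0.1574 K/W
ΔT = Q·ΣR = 877 × 0.1574 = 138.0 K
Heat flows outward, so T_out = T_in − ΔT = 170 − 138.0 = 32.0 °C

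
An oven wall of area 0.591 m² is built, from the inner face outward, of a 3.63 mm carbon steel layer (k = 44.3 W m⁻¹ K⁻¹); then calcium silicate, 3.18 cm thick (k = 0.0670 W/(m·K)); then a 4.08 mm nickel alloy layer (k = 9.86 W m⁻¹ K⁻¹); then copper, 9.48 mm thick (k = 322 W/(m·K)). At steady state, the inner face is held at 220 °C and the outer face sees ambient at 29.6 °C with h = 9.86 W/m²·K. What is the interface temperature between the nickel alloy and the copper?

T = 63.1 °C

Series thermal resistances, inner to outer:
  R_carbon steel = L/(kA) = 0.00363/(44.3·0.591) = 1.386×10^-4 K/W
  R_calcium silicate = L/(kA) = 0.0318/(0.0670·0.591) = 0.8031 K/W
  R_nickel alloy = L/(kA) = 0.00408/(9.86·0.591) = 7.002×10^-4 K/W
  R_copper = L/(kA) = 0.00948/(322·0.591) = 4.982×10^-5 K/W
  R_conv,out = 1/(hA) = 1/(9.86·0.591) = 0.1716 K/W
ΣR = 1.386×10^-4 + 0.8031 + 7.002×10^-4 + 4.982×10^-5 + 0.1716 = 0.9756 K/W
Q = ΔT/ΣR = (220 °C − 29.6 °C)/0.9756 = 195.2 W
From the inner boundary to the nickel alloy/copper interface, ΣR_partial = 0.8039 K/W.
T_interface = T_in − Q·ΣR_partial = 220 °C − (195.2)(0.8039) = 63.1 °C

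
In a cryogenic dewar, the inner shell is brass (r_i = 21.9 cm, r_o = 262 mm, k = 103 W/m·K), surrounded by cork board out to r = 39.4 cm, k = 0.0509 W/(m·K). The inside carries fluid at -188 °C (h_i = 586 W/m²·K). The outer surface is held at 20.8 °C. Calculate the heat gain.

Treat each layer as a resistance in series:
  R_conv,in = 1/(4πr²h) = 1/(4π·0.219²·586) = 0.002831 K/W
  R_brass = (1/0.219 − 1/0.262)/(4πk) = 0.7494/(4π·103) = 5.790×10^-4 K/W
  R_cork board = (1/0.262 − 1/0.394)/(4πk) = 1.279/(4π·0.0509) = 1.999 K/W
ΣR = 0.002831 + 5.790×10^-4 + 1.999 = 2.002 K/W
Q = ΔT/ΣR = (-188 °C − 20.8 °C)/2.002 = -104 W
(Negative Q ⇒ heat flows inward; heat gain = 104 W.)

Q = 104 W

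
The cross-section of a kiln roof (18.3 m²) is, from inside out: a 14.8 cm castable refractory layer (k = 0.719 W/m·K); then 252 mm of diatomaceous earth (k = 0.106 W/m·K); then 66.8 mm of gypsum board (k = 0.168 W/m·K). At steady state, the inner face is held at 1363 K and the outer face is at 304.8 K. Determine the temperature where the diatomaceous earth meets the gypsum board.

Resistance network (inner→outer):
  R_castable refractory = L/(kA) = 0.148/(0.719·18.3) = 0.01125 K/W
  R_diatomaceous earth = L/(kA) = 0.252/(0.106·18.3) = 0.1299 K/W
  R_gypsum board = L/(kA) = 0.0668/(0.168·18.3) = 0.02173 K/W
ΣR = 0.01125 + 0.1299 + 0.02173 = 0.1629 K/W
Q = ΔT/ΣR = (1363 K − 304.8 K)/0.1629 = 6496 W
From the inner boundary to the diatomaceous earth/gypsum board interface, ΣR_partial = 0.1411 K/W.
T_interface = T_in − Q·ΣR_partial = 1363 K − (6496)(0.1411) = 446 K

T = 446 K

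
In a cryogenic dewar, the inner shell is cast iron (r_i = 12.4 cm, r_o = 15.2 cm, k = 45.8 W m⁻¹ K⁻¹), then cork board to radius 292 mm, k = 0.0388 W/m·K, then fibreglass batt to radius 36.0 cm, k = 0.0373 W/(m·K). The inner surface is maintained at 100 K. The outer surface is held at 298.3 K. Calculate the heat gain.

Q = 25.3 W

Treat each layer as a resistance in series:
  R_cast iron = (1/0.124 − 1/0.152)/(4πk) = 1.486/(4π·45.8) = 0.002581 K/W
  R_cork board = (1/0.152 − 1/0.292)/(4πk) = 3.154/(4π·0.0388) = 6.469 K/W
  R_fibreglass batt = (1/0.292 − 1/0.360)/(4πk) = 0.6469/(4π·0.0373) = 1.380 K/W
ΣR = 0.002581 + 6.469 + 1.380 = 7.852 K/W
Q = ΔT/ΣR = (100 K − 298.3 K)/7.852 = -25.3 W
(Negative Q ⇒ heat flows inward; heat gain = 25.3 W.)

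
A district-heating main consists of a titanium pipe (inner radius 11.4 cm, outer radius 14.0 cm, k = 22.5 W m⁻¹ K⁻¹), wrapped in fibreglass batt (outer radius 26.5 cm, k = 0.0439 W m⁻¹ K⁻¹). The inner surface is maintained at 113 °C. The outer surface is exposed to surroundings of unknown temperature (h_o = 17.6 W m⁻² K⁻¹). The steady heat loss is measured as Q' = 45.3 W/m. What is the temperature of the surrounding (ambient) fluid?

Series resistances:
  R'_titanium = ln(0.140/0.114)/(2πk) = 0.2054/(2π·22.5) = 0.001453 m·K/W
  R'_fibreglass batt = ln(0.265/0.140)/(2πk) = 0.6381/(2π·0.0439) = 2.313 m·K/W
  R'_conv,out = 1/(2πr h) = 1/(2π·0.265·17.6) = 0.03412 m·K/W
ΣR = 2.349 m·K/W
ΔT = Q'·ΣR = 45.3 × 2.349 = 106.4 K
Heat flows outward, so T_out = T_in − ΔT = 113 − 106.4 = 6.6 °C

T_out = 6.6 °C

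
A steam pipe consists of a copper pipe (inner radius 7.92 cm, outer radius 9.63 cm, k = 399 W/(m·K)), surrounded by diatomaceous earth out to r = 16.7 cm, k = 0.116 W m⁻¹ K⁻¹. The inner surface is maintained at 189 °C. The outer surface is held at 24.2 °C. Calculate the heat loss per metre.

Q' = 218 W/m

Series thermal resistances, inner to outer:
  R'_copper = ln(0.0963/0.0792)/(2πk) = 0.1955/(2π·399) = 7.798×10^-5 m·K/W
  R'_diatomaceous earth = ln(0.167/0.0963)/(2πk) = 0.5505/(2π·0.116) = 0.7553 m·K/W
ΣR = 7.798×10^-5 + 0.7553 = 0.7554 m·K/W
Q' = ΔT/ΣR = (189 °C − 24.2 °C)/0.7554 = 218 W/m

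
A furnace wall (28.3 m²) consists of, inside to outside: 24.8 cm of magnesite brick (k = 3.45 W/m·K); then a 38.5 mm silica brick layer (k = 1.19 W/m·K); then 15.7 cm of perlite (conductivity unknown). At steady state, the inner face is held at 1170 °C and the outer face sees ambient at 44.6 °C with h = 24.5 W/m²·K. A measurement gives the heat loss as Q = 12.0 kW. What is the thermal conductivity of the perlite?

k = 0.0626 W/m·K

ΣR = ΔT/Q = |1170 − 44.6|/12000 = 0.09378 K/W
Known resistances:
  R_magnesite brick = L/(kA) = 0.248/(3.45·28.3) = 0.002540 K/W
  R_silica brick = L/(kA) = 0.0385/(1.19·28.3) = 0.001143 K/W
  R_conv,out = 1/(hA) = 1/(24.5·28.3) = 0.001442 K/W
R_perlite = ΣR − ΣR_known = 0.09378 − 0.005125 = 0.08865 K/W
L/(kA) = 0.08865 ⇒ k = 0.157/(0.08865·28.3) = 0.0626 W/m·K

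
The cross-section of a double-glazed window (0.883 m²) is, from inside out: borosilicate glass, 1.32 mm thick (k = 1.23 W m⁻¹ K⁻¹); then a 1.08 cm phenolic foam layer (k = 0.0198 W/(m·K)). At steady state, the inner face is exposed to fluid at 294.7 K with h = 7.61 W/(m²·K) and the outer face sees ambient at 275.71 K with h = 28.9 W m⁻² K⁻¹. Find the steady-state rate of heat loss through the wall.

Treat each layer as a resistance in series:
  R_conv,in = 1/(hA) = 1/(7.61·0.883) = 0.1488 K/W
  R_borosilicate glass = L/(kA) = 0.00132/(1.23·0.883) = 0.001215 K/W
  R_phenolic foam = L/(kA) = 0.0108/(0.0198·0.883) = 0.6177 K/W
  R_conv,out = 1/(hA) = 1/(28.9·0.883) = 0.03919 K/W
ΣR = 0.1488 + 0.001215 + 0.6177 + 0.03919 = 0.8069 K/W
Q = ΔT/ΣR = (294.7 K − 275.71 K)/0.8069 = 23.5 W

Q = 23.5 W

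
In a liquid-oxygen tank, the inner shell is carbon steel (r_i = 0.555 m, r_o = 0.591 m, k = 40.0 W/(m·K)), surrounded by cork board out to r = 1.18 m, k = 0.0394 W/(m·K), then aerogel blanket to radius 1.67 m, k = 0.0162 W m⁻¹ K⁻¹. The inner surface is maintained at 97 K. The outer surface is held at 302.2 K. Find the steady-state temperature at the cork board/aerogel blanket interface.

T = 216.6 K

Resistance network (inner→outer):
  R_carbon steel = (1/0.555 − 1/0.591)/(4πk) = 0.1098/(4π·40.0) = 2.183×10^-4 K/W
  R_cork board = (1/0.591 − 1/1.18)/(4πk) = 0.8446/(4π·0.0394) = 1.706 K/W
  R_aerogel blanket = (1/1.18 − 1/1.67)/(4πk) = 0.2487/(4π·0.0162) = 1.221 K/W
ΣR = 2.183×10^-4 + 1.706 + 1.221 = 2.927 K/W
Q = ΔT/ΣR = (97 K − 302.2 K)/2.927 = -70.11 W
From the inner boundary to the cork board/aerogel blanket interface, ΣR_partial = 1.706 K/W.
T_interface = T_in − Q·ΣR_partial = 97 K − (-70.11)(1.706) = 216.6 K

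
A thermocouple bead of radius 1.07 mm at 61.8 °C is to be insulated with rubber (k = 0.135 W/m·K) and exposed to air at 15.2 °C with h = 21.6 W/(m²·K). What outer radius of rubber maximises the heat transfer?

r_cr = 1.25 cm

For a sphere, r_cr = 2k_ins/h = 2·0.135/21.6 = 0.0125 m = 1.25 cm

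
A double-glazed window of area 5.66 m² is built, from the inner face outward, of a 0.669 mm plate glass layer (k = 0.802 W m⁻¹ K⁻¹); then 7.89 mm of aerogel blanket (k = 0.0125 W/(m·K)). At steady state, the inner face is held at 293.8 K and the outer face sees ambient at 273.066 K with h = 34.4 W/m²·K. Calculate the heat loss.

Treat each layer as a resistance in series:
  R_plate glass = L/(kA) = 6.69×10^-4/(0.802·5.66) = 1.474×10^-4 K/W
  R_aerogel blanket = L/(kA) = 0.00789/(0.0125·5.66) = 0.1115 K/W
  R_conv,out = 1/(hA) = 1/(34.4·5.66) = 0.005136 K/W
ΣR = 1.474×10^-4 + 0.1115 + 0.005136 = 0.1168 K/W
Q = ΔT/ΣR = (293.8 K − 273.066 K)/0.1168 = 178 W

Q = 178 W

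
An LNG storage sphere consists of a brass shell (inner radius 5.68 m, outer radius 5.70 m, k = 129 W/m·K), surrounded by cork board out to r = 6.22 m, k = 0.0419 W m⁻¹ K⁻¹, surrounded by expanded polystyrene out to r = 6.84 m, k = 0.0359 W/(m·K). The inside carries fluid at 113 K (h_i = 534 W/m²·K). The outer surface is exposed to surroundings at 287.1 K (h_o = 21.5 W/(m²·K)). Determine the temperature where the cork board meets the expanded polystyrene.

T = 193.5 K

Treat each layer as a resistance in series:
  R_conv,in = 1/(4πr²h) = 1/(4π·5.68²·534) = 4.619×10^-6 K/W
  R_brass = (1/5.68 − 1/5.70)/(4πk) = 6.177×10^-4/(4π·129) = 3.811×10^-7 K/W
  R_cork board = (1/5.70 − 1/6.22)/(4πk) = 0.01467/(4π·0.0419) = 0.02786 K/W
  R_expanded polystyrene = (1/6.22 − 1/6.84)/(4πk) = 0.01457/(4π·0.0359) = 0.03230 K/W
  R_conv,out = 1/(4πr²h) = 1/(4π·6.84²·21.5) = 7.911×10^-5 K/W
ΣR = 4.619×10^-6 + 3.811×10^-7 + 0.02786 + 0.03230 + 7.911×10^-5 = 0.06024 K/W
Q = ΔT/ΣR = (113 K − 287.1 K)/0.06024 = -2890 W
From the inner boundary to the cork board/expanded polystyrene interface, ΣR_partial = 0.02787 K/W.
T_interface = T_in − Q·ΣR_partial = 113 K − (-2890)(0.02787) = 193.5 K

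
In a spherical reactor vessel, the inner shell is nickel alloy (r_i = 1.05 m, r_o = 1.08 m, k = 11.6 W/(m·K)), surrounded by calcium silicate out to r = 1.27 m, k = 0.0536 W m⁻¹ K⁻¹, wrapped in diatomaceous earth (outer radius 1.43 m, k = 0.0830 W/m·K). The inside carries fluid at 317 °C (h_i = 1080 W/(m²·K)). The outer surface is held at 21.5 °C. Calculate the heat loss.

Q = 1020 W

Resistance network (inner→outer):
  R_conv,in = 1/(4πr²h) = 1/(4π·1.05²·1080) = 6.683×10^-5 K/W
  R_nickel alloy = (1/1.05 − 1/1.08)/(4πk) = 0.02646/(4π·11.6) = 1.815×10^-4 K/W
  R_calcium silicate = (1/1.08 − 1/1.27)/(4πk) = 0.1385/(4π·0.0536) = 0.2057 K/W
  R_diatomaceous earth = (1/1.27 − 1/1.43)/(4πk) = 0.08810/(4π·0.0830) = 0.08447 K/W
ΣR = 6.683×10^-5 + 1.815×10^-4 + 0.2057 + 0.08447 = 0.2904 K/W
Q = ΔT/ΣR = (317 °C − 21.5 °C)/0.2904 = 1020 W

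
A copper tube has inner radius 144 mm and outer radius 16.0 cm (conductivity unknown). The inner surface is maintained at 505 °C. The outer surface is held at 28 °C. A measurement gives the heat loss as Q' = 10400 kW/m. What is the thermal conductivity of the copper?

ΣR = ΔT/Q' = |505 − 28|/1.04×10^7 = 4.587×10^-5 m·K/W
ln(r₂/r₁)/(2πk) = 4.587×10^-5 ⇒ k = 0.1054/(2π·4.587×10^-5) = 366 W/m·K

k = 366 W/m·K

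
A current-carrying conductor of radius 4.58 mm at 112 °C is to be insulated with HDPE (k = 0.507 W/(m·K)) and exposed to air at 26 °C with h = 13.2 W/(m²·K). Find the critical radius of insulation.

r_cr = 3.84 cm

For a cylinder, r_cr = k_ins/h = 0.507/13.2 = 0.0384 m = 3.84 cm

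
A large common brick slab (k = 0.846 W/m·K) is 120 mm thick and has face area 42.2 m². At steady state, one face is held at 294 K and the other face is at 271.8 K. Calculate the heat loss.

Q = 6600 W

Q = kA·ΔT/L = 0.846 × 42.2 × |294 K − 271.8 K| / 0.120 = 6600 W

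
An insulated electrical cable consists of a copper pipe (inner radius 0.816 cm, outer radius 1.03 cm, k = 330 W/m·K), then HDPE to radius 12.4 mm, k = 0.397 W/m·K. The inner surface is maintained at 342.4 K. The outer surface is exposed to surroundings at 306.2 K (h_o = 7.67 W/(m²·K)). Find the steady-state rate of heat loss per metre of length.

Treat each layer as a resistance in series:
  R'_copper = ln(0.0103/0.00816)/(2πk) = 0.2329/(2π·330) = 1.123×10^-4 m·K/W
  R'_HDPE = ln(0.0124/0.0103)/(2πk) = 0.1856/(2π·0.397) = 0.07439 m·K/W
  R'_conv,out = 1/(2πr h) = 1/(2π·0.0124·7.67) = 1.673 m·K/W
ΣR = 1.123×10^-4 + 0.07439 + 1.673 = 1.748 m·K/W
Q' = ΔT/ΣR = (342.4 K − 306.2 K)/1.748 = 20.7 W/m

Q' = 20.7 W/m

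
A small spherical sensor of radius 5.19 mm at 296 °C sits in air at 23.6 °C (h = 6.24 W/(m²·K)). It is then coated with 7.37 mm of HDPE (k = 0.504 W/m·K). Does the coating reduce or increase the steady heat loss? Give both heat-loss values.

increases: 0.575 → 2.76 W

Critical radius for a sphere: r_cr = 2k/h = 0.162 m = 16.2 cm.
Outer radius after coating: r₂ = 0.00519 + 0.00737 = 0.01256 m.
Since r₁ < r_cr and r₂ ≤ r_cr, the coating moves toward the maximum at r_cr — heat loss rises.
Bare: R = 1/(4πr₁²h) = 473.4 K/W; Q = 272.4/473.4 = 0.575 W.
Coated: R = R_cond + R_conv = 98.69 K/W; Q = 272.4/98.69 = 2.76 W.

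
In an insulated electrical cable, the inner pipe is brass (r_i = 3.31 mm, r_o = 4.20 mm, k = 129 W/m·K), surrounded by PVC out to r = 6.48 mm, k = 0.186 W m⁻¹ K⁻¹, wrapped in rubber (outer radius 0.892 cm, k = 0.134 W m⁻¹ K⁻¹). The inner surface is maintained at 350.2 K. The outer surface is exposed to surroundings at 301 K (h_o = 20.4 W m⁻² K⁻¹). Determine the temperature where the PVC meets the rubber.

T = 339.0 K

Treat each layer as a resistance in series:
  R'_brass = ln(0.00420/0.00331)/(2πk) = 0.2381/(2π·129) = 2.938×10^-4 m·K/W
  R'_PVC = ln(0.00648/0.00420)/(2πk) = 0.4336/(2π·0.186) = 0.3711 m·K/W
  R'_rubber = ln(0.00892/0.00648)/(2πk) = 0.3196/(2π·0.134) = 0.3796 m·K/W
  R'_conv,out = 1/(2πr h) = 1/(2π·0.00892·20.4) = 0.8746 m·K/W
ΣR = 2.938×10^-4 + 0.3711 + 0.3796 + 0.8746 = 1.626 m·K/W
Q' = ΔT/ΣR = (350.2 K − 301 K)/1.626 = 30.26 W/m
From the inner boundary to the PVC/rubber interface, ΣR_partial = 0.3714 m·K/W.
T_interface = T_in − Q'·ΣR_partial = 350.2 K − (30.26)(0.3714) = 339.0 K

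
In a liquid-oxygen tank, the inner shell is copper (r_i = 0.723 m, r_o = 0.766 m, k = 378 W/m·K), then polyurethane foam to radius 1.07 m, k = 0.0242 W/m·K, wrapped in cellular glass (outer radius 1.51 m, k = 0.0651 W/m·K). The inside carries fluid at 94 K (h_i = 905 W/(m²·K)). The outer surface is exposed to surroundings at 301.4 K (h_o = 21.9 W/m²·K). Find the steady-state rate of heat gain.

Resistance network (inner→outer):
  R_conv,in = 1/(4πr²h) = 1/(4π·0.723²·905) = 1.682×10^-4 K/W
  R_copper = (1/0.723 − 1/0.766)/(4πk) = 0.07764/(4π·378) = 1.635×10^-5 K/W
  R_polyurethane foam = (1/0.766 − 1/1.07)/(4πk) = 0.3709/(4π·0.0242) = 1.220 K/W
  R_cellular glass = (1/1.07 − 1/1.51)/(4πk) = 0.2723/(4π·0.0651) = 0.3329 K/W
  R_conv,out = 1/(4πr²h) = 1/(4π·1.51²·21.9) = 0.001594 K/W
ΣR = 1.682×10^-4 + 1.635×10^-5 + 1.220 + 0.3329 + 0.001594 = 1.555 K/W
Q = ΔT/ΣR = (94 K − 301.4 K)/1.555 = -133 W
(Negative Q ⇒ heat flows inward; heat gain = 133 W.)

Q = 133 W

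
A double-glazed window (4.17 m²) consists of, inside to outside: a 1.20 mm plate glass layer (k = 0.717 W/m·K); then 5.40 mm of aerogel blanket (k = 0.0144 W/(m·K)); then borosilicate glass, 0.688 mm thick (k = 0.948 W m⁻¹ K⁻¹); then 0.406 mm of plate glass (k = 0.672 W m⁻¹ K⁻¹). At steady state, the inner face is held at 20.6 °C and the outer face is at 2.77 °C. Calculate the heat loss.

Q = 197 W

Resistance network (inner→outer):
  R_plate glass = L/(kA) = 0.00120/(0.717·4.17) = 4.014×10^-4 K/W
  R_aerogel blanket = L/(kA) = 0.00540/(0.0144·4.17) = 0.08993 K/W
  R_borosilicate glass = L/(kA) = 6.88×10^-4/(0.948·4.17) = 1.740×10^-4 K/W
  R_plate glass = L/(kA) = 4.06×10^-4/(0.672·4.17) = 1.449×10^-4 K/W
ΣR = 4.014×10^-4 + 0.08993 + 1.740×10^-4 + 1.449×10^-4 = 0.09065 K/W
Q = ΔT/ΣR = (20.6 °C − 2.77 °C)/0.09065 = 197 W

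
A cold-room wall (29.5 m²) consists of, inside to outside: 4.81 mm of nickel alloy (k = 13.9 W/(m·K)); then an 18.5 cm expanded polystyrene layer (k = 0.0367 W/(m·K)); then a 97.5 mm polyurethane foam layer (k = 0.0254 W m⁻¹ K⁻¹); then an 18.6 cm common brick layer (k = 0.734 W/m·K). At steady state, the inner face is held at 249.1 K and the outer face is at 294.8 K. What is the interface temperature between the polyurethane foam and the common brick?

Treat each layer as a resistance in series:
  R_nickel alloy = L/(kA) = 0.00481/(13.9·29.5) = 1.173×10^-5 K/W
  R_expanded polystyrene = L/(kA) = 0.185/(0.0367·29.5) = 0.1709 K/W
  R_polyurethane foam = L/(kA) = 0.0975/(0.0254·29.5) = 0.1301 K/W
  R_common brick = L/(kA) = 0.186/(0.734·29.5) = 0.008590 K/W
ΣR = 1.173×10^-5 + 0.1709 + 0.1301 + 0.008590 = 0.3096 K/W
Q = ΔT/ΣR = (249.1 K − 294.8 K)/0.3096 = -147.6 W
From the inner boundary to the polyurethane foam/common brick interface, ΣR_partial = 0.3010 K/W.
T_interface = T_in − Q·ΣR_partial = 249.1 K − (-147.6)(0.3010) = 293.5 K

T = 293.5 K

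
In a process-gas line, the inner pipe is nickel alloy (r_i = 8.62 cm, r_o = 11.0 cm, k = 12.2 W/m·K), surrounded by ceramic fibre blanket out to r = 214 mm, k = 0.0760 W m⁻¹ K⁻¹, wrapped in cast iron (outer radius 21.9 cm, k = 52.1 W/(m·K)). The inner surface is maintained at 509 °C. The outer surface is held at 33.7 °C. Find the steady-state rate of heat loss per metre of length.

Resistance network (inner→outer):
  R'_nickel alloy = ln(0.110/0.0862)/(2πk) = 0.2438/(2π·12.2) = 0.003181 m·K/W
  R'_ceramic fibre blanket = ln(0.214/0.110)/(2πk) = 0.6655/(2π·0.0760) = 1.394 m·K/W
  R'_cast iron = ln(0.219/0.214)/(2πk) = 0.02310/(2π·52.1) = 7.055×10^-5 m·K/W
ΣR = 0.003181 + 1.394 + 7.055×10^-5 = 1.397 m·K/W
Q' = ΔT/ΣR = (509 °C − 33.7 °C)/1.397 = 340 W/m

Q' = 340 W/m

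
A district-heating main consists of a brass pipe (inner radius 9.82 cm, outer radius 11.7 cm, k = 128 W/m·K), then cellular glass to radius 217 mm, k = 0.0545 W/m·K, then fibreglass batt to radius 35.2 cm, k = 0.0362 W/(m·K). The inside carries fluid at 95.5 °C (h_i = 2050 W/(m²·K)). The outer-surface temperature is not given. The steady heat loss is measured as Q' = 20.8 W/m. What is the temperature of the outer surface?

T_out = 13.7 °C

Series resistances:
  R'_conv,in = 1/(2πr h) = 1/(2π·0.0982·2050) = 7.906×10^-4 m·K/W
  R'_brass = ln(0.117/0.0982)/(2πk) = 0.1752/(2π·128) = 2.178×10^-4 m·K/W
  R'_cellular glass = ln(0.217/0.117)/(2πk) = 0.6177/(2π·0.0545) = 1.804 m·K/W
  R'_fibreglass batt = ln(0.352/0.217)/(2πk) = 0.4837/(2π·0.0362) = 2.127 m·K/W
ΣR = 3.932 m·K/W
ΔT = Q'·ΣR = 20.8 × 3.932 = 81.79 K
Heat flows outward, so T_out = T_in − ΔT = 95.5 − 81.79 = 13.7 °C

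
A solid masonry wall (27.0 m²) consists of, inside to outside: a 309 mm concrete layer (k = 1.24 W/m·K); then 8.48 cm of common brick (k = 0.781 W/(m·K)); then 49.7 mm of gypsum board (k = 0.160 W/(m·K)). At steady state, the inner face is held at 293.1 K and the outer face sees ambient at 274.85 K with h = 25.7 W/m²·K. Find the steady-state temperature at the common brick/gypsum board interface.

T = 283.9 K

Treat each layer as a resistance in series:
  R_concrete = L/(kA) = 0.309/(1.24·27.0) = 0.009229 K/W
  R_common brick = L/(kA) = 0.0848/(0.781·27.0) = 0.004021 K/W
  R_gypsum board = L/(kA) = 0.0497/(0.160·27.0) = 0.01150 K/W
  R_conv,out = 1/(hA) = 1/(25.7·27.0) = 0.001441 K/W
ΣR = 0.009229 + 0.004021 + 0.01150 + 0.001441 = 0.02619 K/W
Q = ΔT/ΣR = (293.1 K − 274.85 K)/0.02619 = 696.8 W
From the inner boundary to the common brick/gypsum board interface, ΣR_partial = 0.01325 K/W.
T_interface = T_in − Q·ΣR_partial = 293.1 K − (696.8)(0.01325) = 283.9 K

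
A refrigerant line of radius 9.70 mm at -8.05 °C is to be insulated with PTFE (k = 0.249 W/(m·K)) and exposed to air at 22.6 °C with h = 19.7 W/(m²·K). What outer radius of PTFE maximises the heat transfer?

r_cr = 1.26 cm

For a cylinder, r_cr = k_ins/h = 0.249/19.7 = 0.0126 m = 1.26 cm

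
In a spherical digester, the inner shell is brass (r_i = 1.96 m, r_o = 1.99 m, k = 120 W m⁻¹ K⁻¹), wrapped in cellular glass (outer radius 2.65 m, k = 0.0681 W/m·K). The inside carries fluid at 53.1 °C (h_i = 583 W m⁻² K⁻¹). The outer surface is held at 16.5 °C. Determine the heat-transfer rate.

Q = 250 W

Treat each layer as a resistance in series:
  R_conv,in = 1/(4πr²h) = 1/(4π·1.96²·583) = 3.553×10^-5 K/W
  R_brass = (1/1.96 − 1/1.99)/(4πk) = 0.007692/(4π·120) = 5.101×10^-6 K/W
  R_cellular glass = (1/1.99 − 1/2.65)/(4πk) = 0.1252/(4π·0.0681) = 0.1462 K/W
ΣR = 3.553×10^-5 + 5.101×10^-6 + 0.1462 = 0.1462 K/W
Q = ΔT/ΣR = (53.1 °C − 16.5 °C)/0.1462 = 250 W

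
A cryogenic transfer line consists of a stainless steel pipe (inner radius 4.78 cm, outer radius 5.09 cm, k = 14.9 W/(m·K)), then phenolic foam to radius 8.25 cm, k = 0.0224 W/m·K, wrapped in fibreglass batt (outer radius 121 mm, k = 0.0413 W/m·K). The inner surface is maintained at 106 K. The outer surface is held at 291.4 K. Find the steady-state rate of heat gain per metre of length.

Series thermal resistances, inner to outer:
  R'_stainless steel = ln(0.0509/0.0478)/(2πk) = 0.06284/(2π·14.9) = 6.712×10^-4 m·K/W
  R'_phenolic foam = ln(0.0825/0.0509)/(2πk) = 0.4829/(2π·0.0224) = 3.431 m·K/W
  R'_fibreglass batt = ln(0.121/0.0825)/(2πk) = 0.3830/(2π·0.0413) = 1.476 m·K/W
ΣR = 6.712×10^-4 + 3.431 + 1.476 = 4.908 m·K/W
Q' = ΔT/ΣR = (106 K − 291.4 K)/4.908 = -37.8 W/m
(Negative Q' ⇒ heat flows inward; heat gain = 37.8 W/m.)

Q' = 37.8 W/m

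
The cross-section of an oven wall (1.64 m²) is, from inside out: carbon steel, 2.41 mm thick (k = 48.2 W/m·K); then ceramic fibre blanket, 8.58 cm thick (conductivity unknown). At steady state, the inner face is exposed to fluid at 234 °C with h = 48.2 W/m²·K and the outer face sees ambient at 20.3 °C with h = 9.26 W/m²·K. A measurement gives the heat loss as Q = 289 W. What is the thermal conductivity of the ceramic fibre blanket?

k = 0.0792 W/m·K

ΣR = ΔT/Q = |234 − 20.3|/289 = 0.7394 K/W
Known resistances:
  R_conv,in = 1/(hA) = 1/(48.2·1.64) = 0.01265 K/W
  R_carbon steel = L/(kA) = 0.00241/(48.2·1.64) = 3.049×10^-5 K/W
  R_conv,out = 1/(hA) = 1/(9.26·1.64) = 0.06585 K/W
R_ceramic fibre blanket = ΣR − ΣR_known = 0.7394 − 0.07853 = 0.6609 K/W
L/(kA) = 0.6609 ⇒ k = 0.0858/(0.6609·1.64) = 0.0792 W/m·K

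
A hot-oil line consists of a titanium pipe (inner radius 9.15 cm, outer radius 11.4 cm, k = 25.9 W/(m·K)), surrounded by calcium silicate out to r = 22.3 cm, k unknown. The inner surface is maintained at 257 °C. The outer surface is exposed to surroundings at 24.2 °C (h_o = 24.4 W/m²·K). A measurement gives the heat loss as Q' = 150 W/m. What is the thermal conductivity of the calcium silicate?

ΣR = ΔT/Q' = |257 − 24.2|/150 = 1.552 m·K/W
Known resistances:
  R'_titanium = ln(0.114/0.0915)/(2πk) = 0.2199/(2π·25.9) = 0.001351 m·K/W
  R'_conv,out = 1/(2πr h) = 1/(2π·0.223·24.4) = 0.02925 m·K/W
R_calcium silicate = ΣR − ΣR_known = 1.552 − 0.03060 = 1.521 m·K/W
ln(r₂/r₁)/(2πk) = 1.521 ⇒ k = 0.6710/(2π·1.521) = 0.0702 W/m·K

k = 0.0702 W/m·K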